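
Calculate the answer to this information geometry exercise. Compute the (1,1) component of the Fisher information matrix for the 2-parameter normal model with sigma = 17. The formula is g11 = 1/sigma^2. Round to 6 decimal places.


For the 2-parameter normal family, the Fisher metric has:
  g11 = 1/sigma^2, g22 = 2/sigma^2.
sigma = 17, sigma^2 = 289.
g11 = 0.003460

0.003460


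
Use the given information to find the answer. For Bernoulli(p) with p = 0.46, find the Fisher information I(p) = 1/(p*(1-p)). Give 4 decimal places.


For Bernoulli(p), Fisher information is I(p) = 1/(p*(1-p)).
p = 0.46, 1-p = 0.54.
p*(1-p) = 0.2484.
I(p) = 1/0.2484 = 4.0258

4.0258


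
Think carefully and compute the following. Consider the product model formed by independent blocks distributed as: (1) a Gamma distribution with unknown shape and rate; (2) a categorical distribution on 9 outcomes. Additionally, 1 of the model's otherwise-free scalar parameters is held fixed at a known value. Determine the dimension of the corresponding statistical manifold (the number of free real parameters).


The dimension of a statistical manifold equals the number of free
(independent) real parameters of the model. For a product of independent
blocks the parameter counts add.
- Gamma (shape, rate): 2.
- categorical on 9 outcomes (probabilities sum to 1): 9-1 = 8.
Total = 2 + 8 = 10.
1 parameter(s) fixed at known values: 10 - 1 = 9.
Dimension = 9

9


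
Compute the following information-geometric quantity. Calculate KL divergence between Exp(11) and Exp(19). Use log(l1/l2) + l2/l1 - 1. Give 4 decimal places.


KL divergence for exponential family:
KL = log(l1/l2) + l2/l1 - 1.
log(11/19) = -0.546544.
19/11 = 1.727273.
KL = -0.546544 + 1.727273 - 1 = 0.1807

0.1807


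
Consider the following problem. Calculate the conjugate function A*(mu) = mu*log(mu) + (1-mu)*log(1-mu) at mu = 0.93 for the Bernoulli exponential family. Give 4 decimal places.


Legendre transform for Bernoulli:
A*(mu) = mu*log(mu) + (1-mu)*log(1-mu).
mu = 0.93, 1-mu = 0.07.
mu*log(mu) = 0.93*log(0.93) = -0.067491.
(1-mu)*log(1-mu) = 0.07*log(0.07) = -0.186148.
A* = -0.067491 + -0.186148 = -0.2536

-0.2536


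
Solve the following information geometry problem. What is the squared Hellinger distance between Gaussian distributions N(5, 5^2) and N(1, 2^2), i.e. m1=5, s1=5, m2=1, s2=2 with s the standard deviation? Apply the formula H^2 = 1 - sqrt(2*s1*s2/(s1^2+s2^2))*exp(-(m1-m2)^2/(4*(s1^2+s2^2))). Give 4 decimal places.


Squared Hellinger distance for Gaussians:
H^2 = 1 - sqrt(2*s1*s2/(s1^2+s2^2)) * exp(-(m1-m2)^2/(4*(s1^2+s2^2))).
s1^2 = 25, s2^2 = 4, s1^2+s2^2 = 29.
sqrt(2*5*2/(29)) = 0.830455.
(m1-m2)^2 = (4)^2 = 16.
exp(-16/(4*29)) = exp(-0.137931) = 0.871159.
H^2 = 1 - 0.830455*0.871159 = 0.2765

0.2765


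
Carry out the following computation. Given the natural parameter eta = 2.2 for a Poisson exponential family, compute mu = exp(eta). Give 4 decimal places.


Expectation parameter for Poisson exponential family:
mu = exp(eta).
eta = 2.2.
mu = exp(2.2) = 9.0250

9.0250


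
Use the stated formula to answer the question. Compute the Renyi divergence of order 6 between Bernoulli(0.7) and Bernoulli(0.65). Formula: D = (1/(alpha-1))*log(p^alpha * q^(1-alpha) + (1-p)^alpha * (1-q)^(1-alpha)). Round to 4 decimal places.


Renyi divergence of order alpha between Bernoulli distributions:
D = (1/(alpha-1))*log(p^alpha * q^(1-alpha) + (1-p)^alpha * (1-q)^(1-alpha)).
alpha = 6, p = 0.7, q = 0.65.
p^alpha * q^(1-alpha) = 0.7^6 * 0.65^-5 = 1.013961.
(1-p)^alpha * (1-q)^(1-alpha) = 0.3^6 * 0.35^-5 = 0.138799.
sum = 1.013961 + 0.138799 = 1.152761.
D = (1/5)*log(1.152761) = 0.0284

0.0284


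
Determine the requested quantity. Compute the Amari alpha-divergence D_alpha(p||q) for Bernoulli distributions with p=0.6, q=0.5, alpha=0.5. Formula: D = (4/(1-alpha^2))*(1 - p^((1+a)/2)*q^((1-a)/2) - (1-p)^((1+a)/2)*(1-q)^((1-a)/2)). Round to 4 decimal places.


Amari alpha-divergence:
D = (4/(1-alpha^2))*(1 - p^((1+a)/2)*q^((1-a)/2) - (1-p)^((1+a)/2)*(1-q)^((1-a)/2)).
alpha = 0.5, p = 0.6, q = 0.5.
e1 = (1+alpha)/2 = 0.75, e2 = (1-alpha)/2 = 0.25.
t1 = p^e1 * q^e2 = 0.6^0.75 * 0.5^0.25 = 0.573266.
t2 = (1-p)^e1 * (1-q)^e2 = 0.4^0.75 * 0.5^0.25 = 0.422949.
4/(1-alpha^2) = 5.333333.
D = 5.333333*(1 - 0.573266 - 0.422949) = 0.0202

0.0202


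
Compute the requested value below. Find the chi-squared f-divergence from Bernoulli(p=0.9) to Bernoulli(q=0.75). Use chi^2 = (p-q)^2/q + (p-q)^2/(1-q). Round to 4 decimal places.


Chi-squared divergence between Bernoulli distributions:
chi^2 = (p-q)^2/q + (p-q)^2/(1-q).
p = 0.9, q = 0.75, p-q = 0.15.
(p-q)^2 = 0.0225.
term1 = 0.0225/0.75 = 0.03.
term2 = 0.0225/0.25 = 0.09.
chi^2 = 0.03 + 0.09 = 0.1200

0.1200


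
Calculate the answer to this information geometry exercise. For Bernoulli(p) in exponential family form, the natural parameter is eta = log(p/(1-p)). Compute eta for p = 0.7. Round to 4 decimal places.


Natural parameter for Bernoulli: eta = log(p/(1-p)).
p = 0.7, 1-p = 0.3.
p/(1-p) = 2.333333.
eta = log(2.333333) = 0.8473

0.8473


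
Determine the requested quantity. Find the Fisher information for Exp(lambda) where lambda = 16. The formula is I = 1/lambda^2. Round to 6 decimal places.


Fisher information for exponential: I(lambda) = 1/lambda^2.
lambda = 16, lambda^2 = 256.
I = 1/256 = 0.003906

0.003906


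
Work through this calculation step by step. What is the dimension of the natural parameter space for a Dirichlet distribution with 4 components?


Exponential family dimension calculation:
Dirichlet with 4 components has 4 natural parameters.

4


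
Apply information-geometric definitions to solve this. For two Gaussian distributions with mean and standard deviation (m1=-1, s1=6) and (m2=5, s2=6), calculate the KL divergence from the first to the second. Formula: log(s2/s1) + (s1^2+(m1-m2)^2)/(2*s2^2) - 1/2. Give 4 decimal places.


KL divergence between normal distributions:
KL = log(s2/s1) + (s1^2 + (m1-m2)^2)/(2*s2^2) - 1/2.
log(6/6) = 0.0.
(6^2 + (-1-5)^2)/(2*6^2) = (36 + 36)/72 = 1.0.
KL = 0.0 + 1.0 - 0.5 = 0.5000

0.5000


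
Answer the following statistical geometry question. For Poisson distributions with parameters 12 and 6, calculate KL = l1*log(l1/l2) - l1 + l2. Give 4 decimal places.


KL divergence for Poisson:
KL = l1*log(l1/l2) - l1 + l2.
l1 = 12, l2 = 6.
log(12/6) = 0.693147.
l1*log(l1/l2) = 12 * 0.693147 = 8.317766.
KL = 8.317766 - 12 + 6 = 2.3178

2.3178


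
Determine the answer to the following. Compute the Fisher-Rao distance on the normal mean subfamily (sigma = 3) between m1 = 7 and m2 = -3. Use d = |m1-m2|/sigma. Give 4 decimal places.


On the fixed-variance normal subfamily, geodesic distance = |m1-m2|/sigma.
|7 - -3| = 10.
sigma = 3.
d = 10/3 = 3.3333

3.3333


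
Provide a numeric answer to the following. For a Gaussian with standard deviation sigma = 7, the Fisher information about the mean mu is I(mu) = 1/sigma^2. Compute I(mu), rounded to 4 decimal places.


The Fisher information for the mean of a normal distribution is I(mu) = 1/sigma^2.
sigma = 7, so sigma^2 = 49.
I(mu) = 1/49 = 0.0204

0.0204


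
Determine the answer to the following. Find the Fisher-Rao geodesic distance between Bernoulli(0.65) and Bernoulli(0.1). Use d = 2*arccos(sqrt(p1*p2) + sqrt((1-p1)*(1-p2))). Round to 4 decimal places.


Geodesic distance on Bernoulli manifold:
d(p1,p2) = 2*arccos(sqrt(p1*p2) + sqrt((1-p1)*(1-p2))).
sqrt(p1*p2) = sqrt(0.65*0.1) = 0.254951.
sqrt((1-p1)*(1-p2)) = sqrt(0.35*0.9) = 0.561249.
arg = 0.254951 + 0.561249 = 0.8162.
d = 2*arccos(0.8162) = 1.2320

1.2320


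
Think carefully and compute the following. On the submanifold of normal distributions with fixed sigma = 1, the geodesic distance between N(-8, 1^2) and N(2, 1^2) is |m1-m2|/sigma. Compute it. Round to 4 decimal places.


On the fixed-variance normal subfamily, geodesic distance = |m1-m2|/sigma.
|-8 - 2| = 10.
sigma = 1.
d = 10/1 = 10.0000

10.0000


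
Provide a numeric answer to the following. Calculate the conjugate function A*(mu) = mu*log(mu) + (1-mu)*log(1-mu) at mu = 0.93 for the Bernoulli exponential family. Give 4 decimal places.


Legendre transform for Bernoulli:
A*(mu) = mu*log(mu) + (1-mu)*log(1-mu).
mu = 0.93, 1-mu = 0.07.
mu*log(mu) = 0.93*log(0.93) = -0.067491.
(1-mu)*log(1-mu) = 0.07*log(0.07) = -0.186148.
A* = -0.067491 + -0.186148 = -0.2536

-0.2536


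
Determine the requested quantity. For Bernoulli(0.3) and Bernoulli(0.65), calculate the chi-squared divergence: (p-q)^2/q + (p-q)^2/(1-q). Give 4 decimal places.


Chi-squared divergence between Bernoulli distributions:
chi^2 = (p-q)^2/q + (p-q)^2/(1-q).
p = 0.3, q = 0.65, p-q = -0.35.
(p-q)^2 = 0.1225.
term1 = 0.1225/0.65 = 0.188462.
term2 = 0.1225/0.35 = 0.35.
chi^2 = 0.188462 + 0.35 = 0.5385

0.5385


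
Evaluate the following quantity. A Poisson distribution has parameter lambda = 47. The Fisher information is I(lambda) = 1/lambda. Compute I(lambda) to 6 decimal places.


Fisher information for Poisson: I(lambda) = 1/lambda.
lambda = 47.
I(lambda) = 1/47 = 0.021277

0.021277


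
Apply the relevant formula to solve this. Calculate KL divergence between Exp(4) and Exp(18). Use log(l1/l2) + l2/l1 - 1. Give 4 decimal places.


KL divergence for exponential family:
KL = log(l1/l2) + l2/l1 - 1.
log(4/18) = -1.504077.
18/4 = 4.5.
KL = -1.504077 + 4.5 - 1 = 1.9959

1.9959


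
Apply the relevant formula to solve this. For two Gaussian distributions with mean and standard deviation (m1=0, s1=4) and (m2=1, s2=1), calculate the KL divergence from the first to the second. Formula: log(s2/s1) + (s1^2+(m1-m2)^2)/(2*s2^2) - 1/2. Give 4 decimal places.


KL divergence between normal distributions:
KL = log(s2/s1) + (s1^2 + (m1-m2)^2)/(2*s2^2) - 1/2.
log(1/4) = -1.386294.
(4^2 + (0-1)^2)/(2*1^2) = (16 + 1)/2 = 8.5.
KL = -1.386294 + 8.5 - 0.5 = 6.6137

6.6137


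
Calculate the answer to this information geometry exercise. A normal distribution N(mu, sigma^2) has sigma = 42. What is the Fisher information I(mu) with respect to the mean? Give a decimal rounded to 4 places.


The Fisher information for the mean of a normal distribution is I(mu) = 1/sigma^2.
sigma = 42, so sigma^2 = 1764.
I(mu) = 1/1764 = 0.0006

0.0006


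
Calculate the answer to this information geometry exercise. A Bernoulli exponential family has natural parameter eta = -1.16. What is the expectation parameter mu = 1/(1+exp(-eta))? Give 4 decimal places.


Dual coordinate (expectation parameter) for Bernoulli:
mu = 1/(1+exp(-eta)).
eta = -1.16.
exp(-eta) = exp(1.16) = 3.189933.
mu = 1/(1+3.189933) = 0.2387

0.2387


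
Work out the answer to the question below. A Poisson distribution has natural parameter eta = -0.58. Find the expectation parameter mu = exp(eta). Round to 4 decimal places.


Expectation parameter for Poisson exponential family:
mu = exp(eta).
eta = -0.58.
mu = exp(-0.58) = 0.5599

0.5599


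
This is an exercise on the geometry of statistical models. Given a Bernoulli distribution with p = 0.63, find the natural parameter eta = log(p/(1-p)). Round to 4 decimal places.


Natural parameter for Bernoulli: eta = log(p/(1-p)).
p = 0.63, 1-p = 0.37.
p/(1-p) = 1.702703.
eta = log(1.702703) = 0.5322

0.5322


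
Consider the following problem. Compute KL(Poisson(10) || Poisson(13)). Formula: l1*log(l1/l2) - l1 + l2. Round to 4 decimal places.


KL divergence for Poisson:
KL = l1*log(l1/l2) - l1 + l2.
l1 = 10, l2 = 13.
log(10/13) = -0.262364.
l1*log(l1/l2) = 10 * -0.262364 = -2.623643.
KL = -2.623643 - 10 + 13 = 0.3764

0.3764


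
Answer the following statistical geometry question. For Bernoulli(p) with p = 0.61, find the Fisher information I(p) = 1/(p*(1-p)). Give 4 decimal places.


For Bernoulli(p), Fisher information is I(p) = 1/(p*(1-p)).
p = 0.61, 1-p = 0.39.
p*(1-p) = 0.2379.
I(p) = 1/0.2379 = 4.2034

4.2034


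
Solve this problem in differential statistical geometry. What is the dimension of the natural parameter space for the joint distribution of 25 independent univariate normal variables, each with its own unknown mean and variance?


Exponential family dimension calculation:
Each univariate normal has two natural parameters (mu/sigma^2 and -1/(2 sigma^2)).
With 25 independent components, dim = 2 * 25 = 50.

50


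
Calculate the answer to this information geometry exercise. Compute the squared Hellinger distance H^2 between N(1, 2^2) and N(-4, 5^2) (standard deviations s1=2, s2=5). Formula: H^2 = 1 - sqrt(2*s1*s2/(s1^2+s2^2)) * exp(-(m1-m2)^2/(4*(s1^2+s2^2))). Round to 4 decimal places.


Squared Hellinger distance for Gaussians:
H^2 = 1 - sqrt(2*s1*s2/(s1^2+s2^2)) * exp(-(m1-m2)^2/(4*(s1^2+s2^2))).
s1^2 = 4, s2^2 = 25, s1^2+s2^2 = 29.
sqrt(2*2*5/(29)) = 0.830455.
(m1-m2)^2 = (5)^2 = 25.
exp(-25/(4*29)) = exp(-0.215517) = 0.806124.
H^2 = 1 - 0.830455*0.806124 = 0.3306

0.3306


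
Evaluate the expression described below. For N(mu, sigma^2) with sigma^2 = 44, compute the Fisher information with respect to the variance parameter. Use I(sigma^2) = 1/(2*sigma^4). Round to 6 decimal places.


Fisher information for variance: I(sigma^2) = 1/(2*sigma^4).
sigma^2 = 44, so sigma^4 = 1936.
I = 1/(2*1936) = 1/3872 = 0.000258

0.000258


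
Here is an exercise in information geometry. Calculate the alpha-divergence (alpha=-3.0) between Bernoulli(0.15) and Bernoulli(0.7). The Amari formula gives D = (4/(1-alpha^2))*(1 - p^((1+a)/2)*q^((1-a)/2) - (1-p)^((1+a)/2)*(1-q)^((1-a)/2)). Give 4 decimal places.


Amari alpha-divergence:
D = (4/(1-alpha^2))*(1 - p^((1+a)/2)*q^((1-a)/2) - (1-p)^((1+a)/2)*(1-q)^((1-a)/2)).
alpha = -3.0, p = 0.15, q = 0.7.
e1 = (1+alpha)/2 = -1.0, e2 = (1-alpha)/2 = 2.0.
t1 = p^e1 * q^e2 = 0.15^-1.0 * 0.7^2.0 = 3.266667.
t2 = (1-p)^e1 * (1-q)^e2 = 0.85^-1.0 * 0.3^2.0 = 0.105882.
4/(1-alpha^2) = -0.5.
D = -0.5*(1 - 3.266667 - 0.105882) = 1.1863

1.1863


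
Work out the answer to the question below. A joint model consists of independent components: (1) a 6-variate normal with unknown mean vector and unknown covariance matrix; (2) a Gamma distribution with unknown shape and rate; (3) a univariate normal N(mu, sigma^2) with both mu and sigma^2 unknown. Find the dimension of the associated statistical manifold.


The dimension of a statistical manifold equals the number of free
(independent) real parameters of the model. For a product of independent
blocks the parameter counts add.
- 6-variate normal: 6 (mean) + 6*7/2 = 21 (symmetric covariance) = 27.
- Gamma (shape, rate): 2.
- normal (mu, sigma^2): 2.
Total = 27 + 2 + 2 = 31.
Dimension = 31

31


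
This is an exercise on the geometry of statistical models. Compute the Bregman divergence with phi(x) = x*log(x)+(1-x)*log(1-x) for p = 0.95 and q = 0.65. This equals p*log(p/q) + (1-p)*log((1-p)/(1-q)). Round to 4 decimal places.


Bregman divergence with negative entropy generator:
D = p*log(p/q) + (1-p)*log((1-p)/(1-q)).
p = 0.95, q = 0.65.
p*log(p/q) = 0.95*log(0.95/0.65) = 0.360515.
(1-p)*log((1-p)/(1-q)) = 0.05*log(0.05/0.35) = -0.097296.
D = 0.360515 + -0.097296 = 0.2632

0.2632


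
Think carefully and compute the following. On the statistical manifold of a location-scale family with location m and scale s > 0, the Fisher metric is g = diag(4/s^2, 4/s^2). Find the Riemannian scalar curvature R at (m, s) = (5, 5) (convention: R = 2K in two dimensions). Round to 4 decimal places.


The metric has the form g = (A dm^2 + B ds^2)/s^2 with A = 4, B = 4.
Substitute u = sqrt(A/B)*m: g = B*(du^2 + ds^2)/s^2, i.e. B times the
Poincare upper half-plane metric, which has constant Gaussian curvature -1.
Scaling a 2D metric by a constant c divides the Gaussian curvature by c,
so K = -1/B = -1/(4) = -0.2500 everywhere (the point (m, s) = (5, 5) is irrelevant:
the curvature is constant).
Scalar curvature in dimension 2: R = 2K = -2/(4) = -0.5000.

-0.5000


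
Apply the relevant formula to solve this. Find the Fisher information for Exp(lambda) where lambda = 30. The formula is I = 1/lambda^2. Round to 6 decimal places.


Fisher information for exponential: I(lambda) = 1/lambda^2.
lambda = 30, lambda^2 = 900.
I = 1/900 = 0.001111

0.001111


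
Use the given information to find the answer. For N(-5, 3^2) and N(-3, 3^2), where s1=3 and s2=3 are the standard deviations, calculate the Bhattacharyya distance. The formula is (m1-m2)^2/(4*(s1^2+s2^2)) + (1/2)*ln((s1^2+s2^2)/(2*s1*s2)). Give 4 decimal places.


Bhattacharyya distance between two Gaussians:
DB = (m1-m2)^2/(4*(s1^2+s2^2)) + (1/2)*ln((s1^2+s2^2)/(2*s1*s2)).
(m1-m2)^2 = (-2)^2 = 4.
s1^2+s2^2 = 9 + 9 = 18.
term1 = 4/72 = 0.055556.
term2 = 0.5*ln(18/18.0) = 0.0.
DB = 0.055556 + 0.0 = 0.0556

0.0556


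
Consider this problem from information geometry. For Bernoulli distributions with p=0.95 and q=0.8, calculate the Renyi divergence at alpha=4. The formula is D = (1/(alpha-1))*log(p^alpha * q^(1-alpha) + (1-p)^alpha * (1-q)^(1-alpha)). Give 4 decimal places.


Renyi divergence of order alpha between Bernoulli distributions:
D = (1/(alpha-1))*log(p^alpha * q^(1-alpha) + (1-p)^alpha * (1-q)^(1-alpha)).
alpha = 4, p = 0.95, q = 0.8.
p^alpha * q^(1-alpha) = 0.95^4 * 0.8^-3 = 1.590833.
(1-p)^alpha * (1-q)^(1-alpha) = 0.05^4 * 0.2^-3 = 0.000781.
sum = 1.590833 + 0.000781 = 1.591614.
D = (1/3)*log(1.591614) = 0.1549

0.1549


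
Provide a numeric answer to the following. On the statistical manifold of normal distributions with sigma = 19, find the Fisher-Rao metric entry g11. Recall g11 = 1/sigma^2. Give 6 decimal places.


For the 2-parameter normal family, the Fisher metric has:
  g11 = 1/sigma^2, g22 = 2/sigma^2.
sigma = 19, sigma^2 = 361.
g11 = 0.002770

0.002770


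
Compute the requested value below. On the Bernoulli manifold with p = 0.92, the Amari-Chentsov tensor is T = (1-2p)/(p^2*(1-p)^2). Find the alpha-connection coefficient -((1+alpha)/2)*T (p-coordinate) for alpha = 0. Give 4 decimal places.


Skewness (Amari-Chentsov) tensor: T = (1-2p)/(p^2*(1-p)^2).
p = 0.92, 1-2p = -0.84, p^2 = 0.8464, (1-p)^2 = 0.0064.
T = -0.84/(0.8464 * 0.0064) = -155.068526.
In the p-coordinate, Gamma^(alpha) = Gamma^(0) - (alpha/2)*T with Gamma^(0) = (1/2)*g'(p) = -T/2,
so Gamma^(alpha) = -((1+alpha)/2)*T.
alpha = 0, -(1+alpha)/2 = -0.5.
Gamma = -0.5 * -155.068526 = 77.5343

77.5343


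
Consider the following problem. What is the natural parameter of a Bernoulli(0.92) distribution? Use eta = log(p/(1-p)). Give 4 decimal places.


Natural parameter for Bernoulli: eta = log(p/(1-p)).
p = 0.92, 1-p = 0.08.
p/(1-p) = 11.5.
eta = log(11.5) = 2.4423

2.4423


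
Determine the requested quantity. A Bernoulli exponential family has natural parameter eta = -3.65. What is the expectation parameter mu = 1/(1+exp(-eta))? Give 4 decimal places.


Dual coordinate (expectation parameter) for Bernoulli:
mu = 1/(1+exp(-eta)).
eta = -3.65.
exp(-eta) = exp(3.65) = 38.474666.
mu = 1/(1+38.474666) = 0.0253

0.0253


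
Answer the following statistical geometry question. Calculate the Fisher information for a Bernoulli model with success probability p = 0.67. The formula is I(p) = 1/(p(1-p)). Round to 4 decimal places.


For Bernoulli(p), Fisher information is I(p) = 1/(p*(1-p)).
p = 0.67, 1-p = 0.33.
p*(1-p) = 0.2211.
I(p) = 1/0.2211 = 4.5228

4.5228


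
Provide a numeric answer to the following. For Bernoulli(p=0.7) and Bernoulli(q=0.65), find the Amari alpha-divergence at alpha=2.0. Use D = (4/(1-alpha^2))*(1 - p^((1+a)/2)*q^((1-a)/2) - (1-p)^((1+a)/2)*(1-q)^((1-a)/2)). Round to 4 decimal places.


Amari alpha-divergence:
D = (4/(1-alpha^2))*(1 - p^((1+a)/2)*q^((1-a)/2) - (1-p)^((1+a)/2)*(1-q)^((1-a)/2)).
alpha = 2.0, p = 0.7, q = 0.65.
e1 = (1+alpha)/2 = 1.5, e2 = (1-alpha)/2 = -0.5.
t1 = p^e1 * q^e2 = 0.7^1.5 * 0.65^-0.5 = 0.726424.
t2 = (1-p)^e1 * (1-q)^e2 = 0.3^1.5 * 0.35^-0.5 = 0.277746.
4/(1-alpha^2) = -1.333333.
D = -1.333333*(1 - 0.726424 - 0.277746) = 0.0056

0.0056


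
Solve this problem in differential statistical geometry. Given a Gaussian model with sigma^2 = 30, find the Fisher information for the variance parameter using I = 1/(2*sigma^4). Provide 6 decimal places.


Fisher information for variance: I(sigma^2) = 1/(2*sigma^4).
sigma^2 = 30, so sigma^4 = 900.
I = 1/(2*900) = 1/1800 = 0.000556

0.000556


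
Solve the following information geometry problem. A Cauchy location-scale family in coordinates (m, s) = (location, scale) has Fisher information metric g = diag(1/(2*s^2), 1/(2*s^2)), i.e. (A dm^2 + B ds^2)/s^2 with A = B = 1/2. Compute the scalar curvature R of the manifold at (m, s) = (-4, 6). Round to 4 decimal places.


The metric has the form g = (A dm^2 + B ds^2)/s^2 with A = 1/2, B = 1/2.
Substitute u = sqrt(A/B)*m: g = B*(du^2 + ds^2)/s^2, i.e. B times the
Poincare upper half-plane metric, which has constant Gaussian curvature -1.
Scaling a 2D metric by a constant c divides the Gaussian curvature by c,
so K = -1/B = -1/(1/2) = -2.0000 everywhere (the point (m, s) = (-4, 6) is irrelevant:
the curvature is constant).
Scalar curvature in dimension 2: R = 2K = -2/(1/2) = -4.0000.

-4.0000


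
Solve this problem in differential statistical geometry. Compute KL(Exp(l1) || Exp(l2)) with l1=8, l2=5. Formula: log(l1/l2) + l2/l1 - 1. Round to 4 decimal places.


KL divergence for exponential family:
KL = log(l1/l2) + l2/l1 - 1.
log(8/5) = 0.470004.
5/8 = 0.625.
KL = 0.470004 + 0.625 - 1 = 0.0950

0.0950


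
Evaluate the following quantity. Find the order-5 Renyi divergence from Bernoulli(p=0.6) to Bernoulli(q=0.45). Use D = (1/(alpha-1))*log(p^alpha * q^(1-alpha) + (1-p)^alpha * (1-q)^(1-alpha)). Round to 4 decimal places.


Renyi divergence of order alpha between Bernoulli distributions:
D = (1/(alpha-1))*log(p^alpha * q^(1-alpha) + (1-p)^alpha * (1-q)^(1-alpha)).
alpha = 5, p = 0.6, q = 0.45.
p^alpha * q^(1-alpha) = 0.6^5 * 0.45^-4 = 1.896296.
(1-p)^alpha * (1-q)^(1-alpha) = 0.4^5 * 0.55^-4 = 0.111905.
sum = 1.896296 + 0.111905 = 2.008201.
D = (1/4)*log(2.008201) = 0.1743

0.1743


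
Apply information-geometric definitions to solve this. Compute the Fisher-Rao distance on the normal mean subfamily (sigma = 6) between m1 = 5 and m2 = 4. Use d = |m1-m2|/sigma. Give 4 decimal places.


On the fixed-variance normal subfamily, geodesic distance = |m1-m2|/sigma.
|5 - 4| = 1.
sigma = 6.
d = 1/6 = 0.1667

0.1667


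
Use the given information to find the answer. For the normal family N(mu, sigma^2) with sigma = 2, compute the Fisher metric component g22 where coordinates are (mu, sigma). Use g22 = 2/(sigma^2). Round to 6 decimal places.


For the 2-parameter normal family, the Fisher metric has:
  g11 = 1/sigma^2, g22 = 2/sigma^2.
sigma = 2, sigma^2 = 4.
g22 = 0.500000

0.500000


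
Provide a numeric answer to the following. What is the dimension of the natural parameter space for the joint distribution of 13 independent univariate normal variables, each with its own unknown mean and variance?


Exponential family dimension calculation:
Each univariate normal has two natural parameters (mu/sigma^2 and -1/(2 sigma^2)).
With 13 independent components, dim = 2 * 13 = 26.

26


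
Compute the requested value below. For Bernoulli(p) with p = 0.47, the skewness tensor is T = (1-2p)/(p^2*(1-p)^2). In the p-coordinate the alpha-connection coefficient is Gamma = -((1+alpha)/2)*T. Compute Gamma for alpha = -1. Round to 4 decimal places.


Skewness (Amari-Chentsov) tensor: T = (1-2p)/(p^2*(1-p)^2).
p = 0.47, 1-2p = 0.06, p^2 = 0.2209, (1-p)^2 = 0.2809.
T = 0.06/(0.2209 * 0.2809) = 0.96695.
In the p-coordinate, Gamma^(alpha) = Gamma^(0) - (alpha/2)*T with Gamma^(0) = (1/2)*g'(p) = -T/2,
so Gamma^(alpha) = -((1+alpha)/2)*T.
alpha = -1, -(1+alpha)/2 = 0.0.
Gamma = 0.0 * 0.96695 = 0.0000

0.0000


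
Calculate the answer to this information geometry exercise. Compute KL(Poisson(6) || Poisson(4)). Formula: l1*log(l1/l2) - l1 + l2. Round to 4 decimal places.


KL divergence for Poisson:
KL = l1*log(l1/l2) - l1 + l2.
l1 = 6, l2 = 4.
log(6/4) = 0.405465.
l1*log(l1/l2) = 6 * 0.405465 = 2.432791.
KL = 2.432791 - 6 + 4 = 0.4328

0.4328


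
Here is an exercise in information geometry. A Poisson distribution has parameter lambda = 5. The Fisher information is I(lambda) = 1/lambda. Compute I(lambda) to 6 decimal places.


Fisher information for Poisson: I(lambda) = 1/lambda.
lambda = 5.
I(lambda) = 1/5 = 0.200000

0.200000


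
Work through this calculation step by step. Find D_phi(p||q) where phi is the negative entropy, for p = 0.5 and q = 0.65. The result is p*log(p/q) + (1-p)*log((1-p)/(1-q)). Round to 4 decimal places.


Bregman divergence with negative entropy generator:
D = p*log(p/q) + (1-p)*log((1-p)/(1-q)).
p = 0.5, q = 0.65.
p*log(p/q) = 0.5*log(0.5/0.65) = -0.131182.
(1-p)*log((1-p)/(1-q)) = 0.5*log(0.5/0.35) = 0.178337.
D = -0.131182 + 0.178337 = 0.0472

0.0472


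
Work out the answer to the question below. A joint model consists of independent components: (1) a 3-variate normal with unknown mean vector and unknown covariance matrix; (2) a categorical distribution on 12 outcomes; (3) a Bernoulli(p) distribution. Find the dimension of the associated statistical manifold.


The dimension of a statistical manifold equals the number of free
(independent) real parameters of the model. For a product of independent
blocks the parameter counts add.
- 3-variate normal: 3 (mean) + 3*4/2 = 6 (symmetric covariance) = 9.
- categorical on 12 outcomes (probabilities sum to 1): 12-1 = 11.
- Bernoulli (p): 1.
Total = 9 + 11 + 1 = 21.
Dimension = 21

21


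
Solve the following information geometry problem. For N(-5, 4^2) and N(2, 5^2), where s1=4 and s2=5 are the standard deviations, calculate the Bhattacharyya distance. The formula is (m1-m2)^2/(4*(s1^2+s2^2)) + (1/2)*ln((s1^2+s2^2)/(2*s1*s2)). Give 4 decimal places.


Bhattacharyya distance between two Gaussians:
DB = (m1-m2)^2/(4*(s1^2+s2^2)) + (1/2)*ln((s1^2+s2^2)/(2*s1*s2)).
(m1-m2)^2 = (-7)^2 = 49.
s1^2+s2^2 = 16 + 25 = 41.
term1 = 49/164 = 0.29878.
term2 = 0.5*ln(41/40.0) = 0.012346.
DB = 0.29878 + 0.012346 = 0.3111

0.3111


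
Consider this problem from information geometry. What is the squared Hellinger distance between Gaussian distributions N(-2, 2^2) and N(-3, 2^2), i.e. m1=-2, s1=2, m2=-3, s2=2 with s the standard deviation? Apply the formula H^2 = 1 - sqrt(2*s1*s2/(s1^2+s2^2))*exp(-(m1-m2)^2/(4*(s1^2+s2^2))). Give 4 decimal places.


Squared Hellinger distance for Gaussians:
H^2 = 1 - sqrt(2*s1*s2/(s1^2+s2^2)) * exp(-(m1-m2)^2/(4*(s1^2+s2^2))).
s1^2 = 4, s2^2 = 4, s1^2+s2^2 = 8.
sqrt(2*2*2/(8)) = 1.0.
(m1-m2)^2 = (1)^2 = 1.
exp(-1/(4*8)) = exp(-0.03125) = 0.969233.
H^2 = 1 - 1.0*0.969233 = 0.0308

0.0308


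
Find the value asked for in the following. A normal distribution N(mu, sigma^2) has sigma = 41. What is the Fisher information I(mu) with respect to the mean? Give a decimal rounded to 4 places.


The Fisher information for the mean of a normal distribution is I(mu) = 1/sigma^2.
sigma = 41, so sigma^2 = 1681.
I(mu) = 1/1681 = 0.0006

0.0006


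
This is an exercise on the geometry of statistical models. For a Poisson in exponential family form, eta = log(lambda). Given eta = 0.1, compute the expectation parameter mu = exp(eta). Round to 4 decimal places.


Expectation parameter for Poisson exponential family:
mu = exp(eta).
eta = 0.1.
mu = exp(0.1) = 1.1052

1.1052


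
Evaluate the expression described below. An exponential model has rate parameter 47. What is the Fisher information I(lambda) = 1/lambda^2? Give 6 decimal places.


Fisher information for exponential: I(lambda) = 1/lambda^2.
lambda = 47, lambda^2 = 2209.
I = 1/2209 = 0.000453

0.000453


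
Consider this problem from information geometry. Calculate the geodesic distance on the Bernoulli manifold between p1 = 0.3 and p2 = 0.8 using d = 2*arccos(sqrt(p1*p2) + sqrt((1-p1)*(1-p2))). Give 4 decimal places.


Geodesic distance on Bernoulli manifold:
d(p1,p2) = 2*arccos(sqrt(p1*p2) + sqrt((1-p1)*(1-p2))).
sqrt(p1*p2) = sqrt(0.3*0.8) = 0.489898.
sqrt((1-p1)*(1-p2)) = sqrt(0.7*0.2) = 0.374166.
arg = 0.489898 + 0.374166 = 0.864064.
d = 2*arccos(0.864064) = 1.0550

1.0550


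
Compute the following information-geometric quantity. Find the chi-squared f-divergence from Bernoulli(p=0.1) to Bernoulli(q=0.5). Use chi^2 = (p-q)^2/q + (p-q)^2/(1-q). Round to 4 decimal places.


Chi-squared divergence between Bernoulli distributions:
chi^2 = (p-q)^2/q + (p-q)^2/(1-q).
p = 0.1, q = 0.5, p-q = -0.4.
(p-q)^2 = 0.16.
term1 = 0.16/0.5 = 0.32.
term2 = 0.16/0.5 = 0.32.
chi^2 = 0.32 + 0.32 = 0.6400

0.6400


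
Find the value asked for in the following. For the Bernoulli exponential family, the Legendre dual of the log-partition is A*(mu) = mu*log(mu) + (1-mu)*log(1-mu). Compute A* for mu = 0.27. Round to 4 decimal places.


Legendre transform for Bernoulli:
A*(mu) = mu*log(mu) + (1-mu)*log(1-mu).
mu = 0.27, 1-mu = 0.73.
mu*log(mu) = 0.27*log(0.27) = -0.35352.
(1-mu)*log(1-mu) = 0.73*log(0.73) = -0.229739.
A* = -0.35352 + -0.229739 = -0.5833

-0.5833


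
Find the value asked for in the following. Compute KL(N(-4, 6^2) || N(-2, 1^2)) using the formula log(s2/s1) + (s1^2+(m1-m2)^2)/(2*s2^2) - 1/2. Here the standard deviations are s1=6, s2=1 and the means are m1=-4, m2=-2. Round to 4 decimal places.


KL divergence between normal distributions:
KL = log(s2/s1) + (s1^2 + (m1-m2)^2)/(2*s2^2) - 1/2.
log(1/6) = -1.791759.
(6^2 + (-4--2)^2)/(2*1^2) = (36 + 4)/2 = 20.0.
KL = -1.791759 + 20.0 - 0.5 = 17.7082

17.7082


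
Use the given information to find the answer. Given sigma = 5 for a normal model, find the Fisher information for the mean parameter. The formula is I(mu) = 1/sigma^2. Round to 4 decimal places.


The Fisher information for the mean of a normal distribution is I(mu) = 1/sigma^2.
sigma = 5, so sigma^2 = 25.
I(mu) = 1/25 = 0.0400

0.0400


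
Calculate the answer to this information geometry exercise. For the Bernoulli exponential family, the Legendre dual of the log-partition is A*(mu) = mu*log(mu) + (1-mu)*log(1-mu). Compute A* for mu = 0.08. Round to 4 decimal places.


Legendre transform for Bernoulli:
A*(mu) = mu*log(mu) + (1-mu)*log(1-mu).
mu = 0.08, 1-mu = 0.92.
mu*log(mu) = 0.08*log(0.08) = -0.202058.
(1-mu)*log(1-mu) = 0.92*log(0.92) = -0.076711.
A* = -0.202058 + -0.076711 = -0.2788

-0.2788


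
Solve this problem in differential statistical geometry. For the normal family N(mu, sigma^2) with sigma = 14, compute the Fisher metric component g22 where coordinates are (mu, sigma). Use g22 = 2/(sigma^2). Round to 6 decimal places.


For the 2-parameter normal family, the Fisher metric has:
  g11 = 1/sigma^2, g22 = 2/sigma^2.
sigma = 14, sigma^2 = 196.
g22 = 0.010204

0.010204


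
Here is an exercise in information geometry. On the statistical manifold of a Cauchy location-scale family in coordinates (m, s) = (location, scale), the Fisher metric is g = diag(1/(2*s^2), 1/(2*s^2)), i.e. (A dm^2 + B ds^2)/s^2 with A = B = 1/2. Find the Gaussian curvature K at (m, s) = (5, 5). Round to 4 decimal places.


The metric has the form g = (A dm^2 + B ds^2)/s^2 with A = 1/2, B = 1/2.
Substitute u = sqrt(A/B)*m: g = B*(du^2 + ds^2)/s^2, i.e. B times the
Poincare upper half-plane metric, which has constant Gaussian curvature -1.
Scaling a 2D metric by a constant c divides the Gaussian curvature by c,
so K = -1/B = -1/(1/2) = -2.0000 everywhere (the point (m, s) = (5, 5) is irrelevant:
the curvature is constant).
The requested Gaussian curvature is K = -2.0000.

-2.0000


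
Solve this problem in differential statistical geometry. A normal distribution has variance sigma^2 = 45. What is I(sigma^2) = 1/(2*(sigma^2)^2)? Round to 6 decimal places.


Fisher information for variance: I(sigma^2) = 1/(2*sigma^4).
sigma^2 = 45, so sigma^4 = 2025.
I = 1/(2*2025) = 1/4050 = 0.000247

0.000247


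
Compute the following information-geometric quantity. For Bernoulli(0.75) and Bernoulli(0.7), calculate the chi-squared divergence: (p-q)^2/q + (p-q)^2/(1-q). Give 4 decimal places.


Chi-squared divergence between Bernoulli distributions:
chi^2 = (p-q)^2/q + (p-q)^2/(1-q).
p = 0.75, q = 0.7, p-q = 0.05.
(p-q)^2 = 0.0025.
term1 = 0.0025/0.7 = 0.003571.
term2 = 0.0025/0.3 = 0.008333.
chi^2 = 0.003571 + 0.008333 = 0.0119

0.0119


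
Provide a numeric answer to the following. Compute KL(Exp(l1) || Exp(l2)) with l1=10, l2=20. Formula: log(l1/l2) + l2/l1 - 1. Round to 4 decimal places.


KL divergence for exponential family:
KL = log(l1/l2) + l2/l1 - 1.
log(10/20) = -0.693147.
20/10 = 2.0.
KL = -0.693147 + 2.0 - 1 = 0.3069

0.3069


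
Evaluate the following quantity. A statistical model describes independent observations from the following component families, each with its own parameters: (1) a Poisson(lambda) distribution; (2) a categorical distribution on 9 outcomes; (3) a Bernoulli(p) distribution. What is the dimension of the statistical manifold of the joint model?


The dimension of a statistical manifold equals the number of free
(independent) real parameters of the model. For a product of independent
blocks the parameter counts add.
- Poisson (lambda): 1.
- categorical on 9 outcomes (probabilities sum to 1): 9-1 = 8.
- Bernoulli (p): 1.
Total = 1 + 8 + 1 = 10.
Dimension = 10

10


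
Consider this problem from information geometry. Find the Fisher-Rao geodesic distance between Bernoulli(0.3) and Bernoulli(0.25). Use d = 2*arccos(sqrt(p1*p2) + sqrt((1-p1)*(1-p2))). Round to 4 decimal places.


Geodesic distance on Bernoulli manifold:
d(p1,p2) = 2*arccos(sqrt(p1*p2) + sqrt((1-p1)*(1-p2))).
sqrt(p1*p2) = sqrt(0.3*0.25) = 0.273861.
sqrt((1-p1)*(1-p2)) = sqrt(0.7*0.75) = 0.724569.
arg = 0.273861 + 0.724569 = 0.99843.
d = 2*arccos(0.99843) = 0.1121

0.1121


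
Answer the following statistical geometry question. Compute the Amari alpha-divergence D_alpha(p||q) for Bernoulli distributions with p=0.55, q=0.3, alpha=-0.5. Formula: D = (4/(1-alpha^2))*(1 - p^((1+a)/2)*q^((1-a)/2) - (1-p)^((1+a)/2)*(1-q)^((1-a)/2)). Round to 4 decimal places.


Amari alpha-divergence:
D = (4/(1-alpha^2))*(1 - p^((1+a)/2)*q^((1-a)/2) - (1-p)^((1+a)/2)*(1-q)^((1-a)/2)).
alpha = -0.5, p = 0.55, q = 0.3.
e1 = (1+alpha)/2 = 0.25, e2 = (1-alpha)/2 = 0.75.
t1 = p^e1 * q^e2 = 0.55^0.25 * 0.3^0.75 = 0.349085.
t2 = (1-p)^e1 * (1-q)^e2 = 0.45^0.25 * 0.7^0.75 = 0.626797.
4/(1-alpha^2) = 5.333333.
D = 5.333333*(1 - 0.349085 - 0.626797) = 0.1286

0.1286


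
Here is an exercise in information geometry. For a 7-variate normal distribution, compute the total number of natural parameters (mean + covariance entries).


Exponential family dimension calculation:
For 7-dim MVN: mean has 7 params, covariance has 7*8/2 = 28 unique entries.
Total dim = 7 + 28 = 35.

35


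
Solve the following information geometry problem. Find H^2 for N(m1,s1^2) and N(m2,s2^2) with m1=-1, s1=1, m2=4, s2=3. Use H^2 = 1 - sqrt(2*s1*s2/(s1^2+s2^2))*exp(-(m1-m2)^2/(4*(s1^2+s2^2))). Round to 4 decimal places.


Squared Hellinger distance for Gaussians:
H^2 = 1 - sqrt(2*s1*s2/(s1^2+s2^2)) * exp(-(m1-m2)^2/(4*(s1^2+s2^2))).
s1^2 = 1, s2^2 = 9, s1^2+s2^2 = 10.
sqrt(2*1*3/(10)) = 0.774597.
(m1-m2)^2 = (-5)^2 = 25.
exp(-25/(4*10)) = exp(-0.625) = 0.535261.
H^2 = 1 - 0.774597*0.535261 = 0.5854

0.5854


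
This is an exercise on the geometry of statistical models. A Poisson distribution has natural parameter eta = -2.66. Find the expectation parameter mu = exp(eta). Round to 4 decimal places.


Expectation parameter for Poisson exponential family:
mu = exp(eta).
eta = -2.66.
mu = exp(-2.66) = 0.0699

0.0699


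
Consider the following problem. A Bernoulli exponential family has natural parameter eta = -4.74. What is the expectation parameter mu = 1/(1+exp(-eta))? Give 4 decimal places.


Dual coordinate (expectation parameter) for Bernoulli:
mu = 1/(1+exp(-eta)).
eta = -4.74.
exp(-eta) = exp(4.74) = 114.434202.
mu = 1/(1+114.434202) = 0.0087

0.0087


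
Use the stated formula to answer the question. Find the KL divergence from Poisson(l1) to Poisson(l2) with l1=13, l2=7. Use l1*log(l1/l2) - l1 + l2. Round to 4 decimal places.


KL divergence for Poisson:
KL = l1*log(l1/l2) - l1 + l2.
l1 = 13, l2 = 7.
log(13/7) = 0.619039.
l1*log(l1/l2) = 13 * 0.619039 = 8.04751.
KL = 8.04751 - 13 + 7 = 2.0475

2.0475


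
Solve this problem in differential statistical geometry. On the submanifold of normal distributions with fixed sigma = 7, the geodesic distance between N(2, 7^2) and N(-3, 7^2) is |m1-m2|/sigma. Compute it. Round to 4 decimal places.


On the fixed-variance normal subfamily, geodesic distance = |m1-m2|/sigma.
|2 - -3| = 5.
sigma = 7.
d = 5/7 = 0.7143

0.7143


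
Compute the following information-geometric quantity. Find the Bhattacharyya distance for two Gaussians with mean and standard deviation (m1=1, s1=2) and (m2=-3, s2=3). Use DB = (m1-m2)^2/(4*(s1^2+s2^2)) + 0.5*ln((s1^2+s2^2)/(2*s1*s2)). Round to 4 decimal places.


Bhattacharyya distance between two Gaussians:
DB = (m1-m2)^2/(4*(s1^2+s2^2)) + (1/2)*ln((s1^2+s2^2)/(2*s1*s2)).
(m1-m2)^2 = (4)^2 = 16.
s1^2+s2^2 = 4 + 9 = 13.
term1 = 16/52 = 0.307692.
term2 = 0.5*ln(13/12.0) = 0.040021.
DB = 0.307692 + 0.040021 = 0.3477

0.3477


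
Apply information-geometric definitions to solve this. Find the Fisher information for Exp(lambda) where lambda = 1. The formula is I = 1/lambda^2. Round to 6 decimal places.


Fisher information for exponential: I(lambda) = 1/lambda^2.
lambda = 1, lambda^2 = 1.
I = 1/1 = 1.000000

1.000000


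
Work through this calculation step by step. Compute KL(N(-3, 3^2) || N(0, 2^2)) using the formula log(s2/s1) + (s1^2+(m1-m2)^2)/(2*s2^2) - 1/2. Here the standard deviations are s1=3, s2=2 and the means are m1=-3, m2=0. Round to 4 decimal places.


KL divergence between normal distributions:
KL = log(s2/s1) + (s1^2 + (m1-m2)^2)/(2*s2^2) - 1/2.
log(2/3) = -0.405465.
(3^2 + (-3-0)^2)/(2*2^2) = (9 + 9)/8 = 2.25.
KL = -0.405465 + 2.25 - 0.5 = 1.3445

1.3445


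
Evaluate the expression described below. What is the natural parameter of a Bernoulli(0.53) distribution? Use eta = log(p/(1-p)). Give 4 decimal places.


Natural parameter for Bernoulli: eta = log(p/(1-p)).
p = 0.53, 1-p = 0.47.
p/(1-p) = 1.12766.
eta = log(1.12766) = 0.1201

0.1201


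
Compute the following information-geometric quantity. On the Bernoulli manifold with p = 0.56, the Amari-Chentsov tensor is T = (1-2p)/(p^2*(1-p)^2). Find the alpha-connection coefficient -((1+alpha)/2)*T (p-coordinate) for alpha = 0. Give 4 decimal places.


Skewness (Amari-Chentsov) tensor: T = (1-2p)/(p^2*(1-p)^2).
p = 0.56, 1-2p = -0.12, p^2 = 0.3136, (1-p)^2 = 0.1936.
T = -0.12/(0.3136 * 0.1936) = -1.976514.
In the p-coordinate, Gamma^(alpha) = Gamma^(0) - (alpha/2)*T with Gamma^(0) = (1/2)*g'(p) = -T/2,
so Gamma^(alpha) = -((1+alpha)/2)*T.
alpha = 0, -(1+alpha)/2 = -0.5.
Gamma = -0.5 * -1.976514 = 0.9883

0.9883


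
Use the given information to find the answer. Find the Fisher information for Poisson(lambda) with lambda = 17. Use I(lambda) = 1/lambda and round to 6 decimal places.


Fisher information for Poisson: I(lambda) = 1/lambda.
lambda = 17.
I(lambda) = 1/17 = 0.058824

0.058824


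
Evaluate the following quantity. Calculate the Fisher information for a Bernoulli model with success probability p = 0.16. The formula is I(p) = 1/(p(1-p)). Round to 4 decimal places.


For Bernoulli(p), Fisher information is I(p) = 1/(p*(1-p)).
p = 0.16, 1-p = 0.84.
p*(1-p) = 0.1344.
I(p) = 1/0.1344 = 7.4405

7.4405


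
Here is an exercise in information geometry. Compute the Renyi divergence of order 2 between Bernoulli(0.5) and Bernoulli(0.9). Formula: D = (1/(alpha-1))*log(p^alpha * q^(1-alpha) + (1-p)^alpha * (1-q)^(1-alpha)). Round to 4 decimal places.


Renyi divergence of order alpha between Bernoulli distributions:
D = (1/(alpha-1))*log(p^alpha * q^(1-alpha) + (1-p)^alpha * (1-q)^(1-alpha)).
alpha = 2, p = 0.5, q = 0.9.
p^alpha * q^(1-alpha) = 0.5^2 * 0.9^-1 = 0.277778.
(1-p)^alpha * (1-q)^(1-alpha) = 0.5^2 * 0.1^-1 = 2.5.
sum = 0.277778 + 2.5 = 2.777778.
D = (1/1)*log(2.777778) = 1.0217

1.0217
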